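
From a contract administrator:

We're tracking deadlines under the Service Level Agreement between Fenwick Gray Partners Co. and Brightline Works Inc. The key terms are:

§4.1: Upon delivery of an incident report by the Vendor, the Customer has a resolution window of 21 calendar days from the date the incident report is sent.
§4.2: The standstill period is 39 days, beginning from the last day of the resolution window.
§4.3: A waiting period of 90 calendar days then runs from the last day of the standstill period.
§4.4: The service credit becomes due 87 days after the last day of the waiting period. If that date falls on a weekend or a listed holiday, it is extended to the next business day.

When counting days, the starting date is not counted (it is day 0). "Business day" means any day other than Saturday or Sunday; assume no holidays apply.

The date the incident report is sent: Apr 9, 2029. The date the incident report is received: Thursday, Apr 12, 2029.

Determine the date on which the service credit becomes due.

The last day of the resolution window: Apr 9, 2029 + 21 days = Apr 30, 2029.
The last day of the standstill period: 39 calendar days after Apr 30, 2029 is Jun 8, 2029.
The last day of the waiting period: 90 calendar days after Jun 8, 2029 is Sep 6, 2029.
The date on which the service credit becomes due: Sep 6, 2029 + 87 days = Dec 2, 2029. That falls on a Sunday, so it rolls to the next business day, Monday, Dec 3, 2029.

Dec 3, 2029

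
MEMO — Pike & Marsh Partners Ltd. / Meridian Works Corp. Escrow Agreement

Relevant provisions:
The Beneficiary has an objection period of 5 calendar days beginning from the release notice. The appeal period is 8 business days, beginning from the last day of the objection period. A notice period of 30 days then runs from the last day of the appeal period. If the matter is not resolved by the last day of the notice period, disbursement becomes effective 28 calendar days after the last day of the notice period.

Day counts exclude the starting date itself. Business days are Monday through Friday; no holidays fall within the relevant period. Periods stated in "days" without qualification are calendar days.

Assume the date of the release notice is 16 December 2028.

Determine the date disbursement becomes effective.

1 March 2029

The last day of the objection period: 5 calendar days after 16 December 2028 is 21 December 2028.
The last day of the appeal period: 8 business days after Thursday, 21 December 2028, skipping weekends — Dec 22, Dec 25, Dec 26, Dec 27, Dec 28, Dec 29, Jan 1, Jan 2 — lands on Tuesday, 2 January 2029.
Adding 30 calendar days to 2 January 2029 gives 1 February 2029, which is the last day of the notice period.
The date disbursement becomes effective: 28 calendar days after 1 February 2029 is 1 March 2029.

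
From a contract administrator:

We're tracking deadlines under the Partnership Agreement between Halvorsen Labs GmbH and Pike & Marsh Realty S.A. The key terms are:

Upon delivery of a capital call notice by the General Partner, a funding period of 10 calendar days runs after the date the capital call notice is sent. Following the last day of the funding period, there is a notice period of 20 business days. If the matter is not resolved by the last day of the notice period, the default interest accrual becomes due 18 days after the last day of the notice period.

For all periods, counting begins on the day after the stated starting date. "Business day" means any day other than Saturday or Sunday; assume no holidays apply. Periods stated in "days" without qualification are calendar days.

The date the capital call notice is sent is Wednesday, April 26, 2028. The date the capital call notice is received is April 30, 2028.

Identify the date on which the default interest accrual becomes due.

The last day of the funding period: 10 calendar days after April 26, 2028 is May 6, 2028.
From Saturday, May 6, 2028, 20 business days (May 8, May 9, May 10, May 11, …, May 31, Jun 1, Jun 2, skipping weekends) brings us to Friday, June 2, 2028, which is the last day of the notice period.
Adding 18 calendar days to June 2, 2028 gives June 20, 2028, which is the date on which the default interest accrual becomes due.

June 20, 2028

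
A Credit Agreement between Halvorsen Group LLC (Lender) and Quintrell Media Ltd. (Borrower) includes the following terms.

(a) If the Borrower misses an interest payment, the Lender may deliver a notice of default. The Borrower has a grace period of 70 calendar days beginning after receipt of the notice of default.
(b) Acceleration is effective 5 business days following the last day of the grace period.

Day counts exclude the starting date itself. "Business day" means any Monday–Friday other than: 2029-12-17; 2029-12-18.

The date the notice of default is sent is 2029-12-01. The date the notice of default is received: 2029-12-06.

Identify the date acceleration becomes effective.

2030-02-21

Adding 70 calendar days to 2029-12-06 gives 2030-02-14, which is the last day of the grace period.
The date acceleration becomes effective: 5 business days after Thursday, 2030-02-14, skipping weekends — Feb 15, Feb 18, Feb 19, Feb 20, Feb 21 — lands on Thursday, 2030-02-21.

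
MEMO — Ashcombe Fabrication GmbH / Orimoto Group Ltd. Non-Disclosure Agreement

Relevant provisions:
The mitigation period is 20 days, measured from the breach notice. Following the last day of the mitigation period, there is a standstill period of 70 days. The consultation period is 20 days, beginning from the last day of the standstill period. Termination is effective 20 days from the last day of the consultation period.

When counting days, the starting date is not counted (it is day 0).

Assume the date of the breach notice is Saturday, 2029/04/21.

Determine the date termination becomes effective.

2029/08/29

Adding 20 calendar days to 2029/04/21 gives 2029/05/11, which is the last day of the mitigation period.
Adding 70 calendar days to 2029/05/11 gives 2029/07/20, which is the last day of the standstill period.
The last day of the consultation period: 2029/07/20 + 20 days = 2029/08/09.
Adding 20 calendar days to 2029/08/09 gives 2029/08/29, which is the date termination becomes effective.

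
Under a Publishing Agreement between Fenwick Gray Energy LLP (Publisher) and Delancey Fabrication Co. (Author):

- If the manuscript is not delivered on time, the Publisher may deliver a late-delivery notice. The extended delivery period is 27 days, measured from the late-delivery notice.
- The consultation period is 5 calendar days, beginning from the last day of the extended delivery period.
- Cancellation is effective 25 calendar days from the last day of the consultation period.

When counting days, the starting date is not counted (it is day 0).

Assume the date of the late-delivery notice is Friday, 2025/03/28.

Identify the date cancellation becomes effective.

2025/05/24

The last day of the extended delivery period: 2025/03/28 + 27 days = 2025/04/24.
Adding 5 calendar days to 2025/04/24 gives 2025/04/29, which is the last day of the consultation period.
The date cancellation becomes effective: 2025/04/29 + 25 days = 2025/05/24.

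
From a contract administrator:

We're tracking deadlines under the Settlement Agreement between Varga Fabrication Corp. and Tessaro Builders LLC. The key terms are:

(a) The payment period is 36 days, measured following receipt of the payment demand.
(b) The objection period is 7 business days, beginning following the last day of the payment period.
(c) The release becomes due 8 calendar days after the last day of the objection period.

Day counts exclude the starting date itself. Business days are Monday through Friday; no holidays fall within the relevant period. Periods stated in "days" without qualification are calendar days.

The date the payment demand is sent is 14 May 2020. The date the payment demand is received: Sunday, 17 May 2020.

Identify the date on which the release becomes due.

The last day of the payment period: 17 May 2020 + 36 days = 22 June 2020.
The last day of the objection period: 7 business days after Monday, 22 June 2020, skipping weekends — Jun 23, Jun 24, Jun 25, Jun 26, Jun 29, Jun 30, Jul 1 — lands on Wednesday, 1 July 2020.
Adding 8 calendar days to 1 July 2020 gives 9 July 2020, which is the date on which the release becomes due.

9 July 2020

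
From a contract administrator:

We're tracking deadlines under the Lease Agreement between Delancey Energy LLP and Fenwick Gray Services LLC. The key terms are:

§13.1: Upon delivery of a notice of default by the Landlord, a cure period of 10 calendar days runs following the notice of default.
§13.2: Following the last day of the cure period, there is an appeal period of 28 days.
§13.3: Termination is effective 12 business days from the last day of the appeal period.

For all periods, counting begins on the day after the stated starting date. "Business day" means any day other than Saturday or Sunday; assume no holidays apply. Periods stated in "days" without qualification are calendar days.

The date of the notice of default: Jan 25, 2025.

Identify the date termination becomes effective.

Mar 20, 2025

The last day of the cure period: 10 calendar days after Jan 25, 2025 is Feb 4, 2025.
The last day of the appeal period: 28 calendar days after Feb 4, 2025 is Mar 4, 2025.
The date termination becomes effective: 12 business days after Tuesday, Mar 4, 2025, skipping weekends — Mar 5, Mar 6, Mar 7, Mar 10, …, Mar 18, Mar 19, Mar 20 — lands on Thursday, Mar 20, 2025.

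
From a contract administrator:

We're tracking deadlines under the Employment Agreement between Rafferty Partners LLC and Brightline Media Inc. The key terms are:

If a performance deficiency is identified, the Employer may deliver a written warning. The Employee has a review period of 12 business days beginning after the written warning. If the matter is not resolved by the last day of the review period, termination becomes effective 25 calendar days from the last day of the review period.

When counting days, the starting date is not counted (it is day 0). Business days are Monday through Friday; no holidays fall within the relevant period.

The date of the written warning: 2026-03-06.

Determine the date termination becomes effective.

2026-04-18

The last day of the review period: counting 12 business days from Friday, 2026-03-06 (Mar 9, Mar 10, Mar 11, Mar 12, …, Mar 20, Mar 23, Mar 24, skipping weekends) reaches Tuesday, 2026-03-24.
Adding 25 calendar days to 2026-03-24 gives 2026-04-18, which is the date termination becomes effective.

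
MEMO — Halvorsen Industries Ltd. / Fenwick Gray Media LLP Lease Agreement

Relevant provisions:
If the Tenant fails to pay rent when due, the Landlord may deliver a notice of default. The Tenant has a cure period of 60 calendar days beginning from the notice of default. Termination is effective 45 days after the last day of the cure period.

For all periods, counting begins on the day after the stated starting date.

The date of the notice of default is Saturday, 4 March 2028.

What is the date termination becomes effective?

The last day of the cure period: 4 March 2028 + 60 days = 3 May 2028.
Adding 45 calendar days to 3 May 2028 gives 17 June 2028, which is the date termination becomes effective.

17 June 2028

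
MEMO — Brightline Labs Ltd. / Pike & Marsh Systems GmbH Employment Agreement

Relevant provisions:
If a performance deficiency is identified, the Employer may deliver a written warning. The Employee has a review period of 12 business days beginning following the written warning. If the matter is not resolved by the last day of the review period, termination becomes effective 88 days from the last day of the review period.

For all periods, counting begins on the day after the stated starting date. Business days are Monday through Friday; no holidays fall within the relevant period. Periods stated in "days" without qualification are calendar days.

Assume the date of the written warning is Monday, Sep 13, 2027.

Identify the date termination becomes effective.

From Monday, Sep 13, 2027, 12 business days (Sep 14, Sep 15, Sep 16, Sep 17, …, Sep 27, Sep 28, Sep 29, skipping weekends) brings us to Wednesday, Sep 29, 2027, which is the last day of the review period.
The date termination becomes effective: Sep 29, 2027 + 88 days = Dec 26, 2027.

Dec 26, 2027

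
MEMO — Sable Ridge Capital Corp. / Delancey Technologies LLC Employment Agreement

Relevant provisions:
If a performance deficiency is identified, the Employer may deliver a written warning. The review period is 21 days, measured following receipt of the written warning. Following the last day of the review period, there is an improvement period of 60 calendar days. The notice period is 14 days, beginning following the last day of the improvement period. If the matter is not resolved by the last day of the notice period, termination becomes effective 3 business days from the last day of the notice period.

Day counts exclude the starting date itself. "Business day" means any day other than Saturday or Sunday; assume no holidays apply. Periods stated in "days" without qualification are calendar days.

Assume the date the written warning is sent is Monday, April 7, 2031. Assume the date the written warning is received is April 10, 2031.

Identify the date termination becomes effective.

July 17, 2031

The last day of the review period: 21 calendar days after April 10, 2031 is May 1, 2031.
The last day of the improvement period: May 1, 2031 + 60 days = June 30, 2031.
Adding 14 calendar days to June 30, 2031 gives July 14, 2031, which is the last day of the notice period.
The date termination becomes effective: 3 business days after Monday, July 14, 2031, skipping weekends — Jul 15, Jul 16, Jul 17 — lands on Thursday, July 17, 2031.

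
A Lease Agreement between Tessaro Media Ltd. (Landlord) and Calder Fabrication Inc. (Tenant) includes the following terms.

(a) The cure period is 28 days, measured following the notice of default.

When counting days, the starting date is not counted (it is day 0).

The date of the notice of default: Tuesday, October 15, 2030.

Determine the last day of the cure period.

The last day of the cure period: October 15, 2030 + 28 days = November 12, 2030.

November 12, 2030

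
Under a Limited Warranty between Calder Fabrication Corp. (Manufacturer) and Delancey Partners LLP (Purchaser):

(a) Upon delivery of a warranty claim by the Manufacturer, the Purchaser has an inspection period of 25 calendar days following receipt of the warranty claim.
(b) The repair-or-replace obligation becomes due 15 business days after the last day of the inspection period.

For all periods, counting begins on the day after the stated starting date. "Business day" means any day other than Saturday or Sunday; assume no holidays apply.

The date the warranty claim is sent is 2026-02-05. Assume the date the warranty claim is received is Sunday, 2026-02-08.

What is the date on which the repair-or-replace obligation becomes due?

2026-03-26

The last day of the inspection period: 2026-02-08 + 25 days = 2026-03-05.
From Thursday, 2026-03-05, 15 business days (Mar 6, Mar 9, Mar 10, Mar 11, …, Mar 24, Mar 25, Mar 26, skipping weekends) brings us to Thursday, 2026-03-26, which is the date on which the repair-or-replace obligation becomes due.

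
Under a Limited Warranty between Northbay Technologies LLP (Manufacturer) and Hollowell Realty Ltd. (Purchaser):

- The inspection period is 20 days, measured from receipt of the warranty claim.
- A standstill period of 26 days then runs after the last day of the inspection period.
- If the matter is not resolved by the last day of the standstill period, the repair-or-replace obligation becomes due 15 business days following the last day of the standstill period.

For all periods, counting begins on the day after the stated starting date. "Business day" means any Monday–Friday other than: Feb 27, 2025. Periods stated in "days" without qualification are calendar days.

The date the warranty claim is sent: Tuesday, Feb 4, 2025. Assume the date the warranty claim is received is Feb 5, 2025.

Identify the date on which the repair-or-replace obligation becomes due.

Apr 11, 2025

Adding 20 calendar days to Feb 5, 2025 gives Feb 25, 2025, which is the last day of the inspection period.
The last day of the standstill period: 26 calendar days after Feb 25, 2025 is Mar 23, 2025.
The date on which the repair-or-replace obligation becomes due: counting 15 business days from Sunday, Mar 23, 2025 (Mar 24, Mar 25, Mar 26, Mar 27, …, Apr 9, Apr 10, Apr 11, skipping weekends) reaches Friday, Apr 11, 2025.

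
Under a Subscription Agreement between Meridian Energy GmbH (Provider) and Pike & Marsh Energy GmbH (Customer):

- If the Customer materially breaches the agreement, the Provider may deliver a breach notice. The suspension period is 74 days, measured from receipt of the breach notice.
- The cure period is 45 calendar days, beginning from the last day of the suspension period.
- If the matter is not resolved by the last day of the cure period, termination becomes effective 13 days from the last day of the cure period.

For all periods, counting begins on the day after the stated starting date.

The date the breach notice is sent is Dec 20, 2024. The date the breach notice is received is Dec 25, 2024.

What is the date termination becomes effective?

Adding 74 calendar days to Dec 25, 2024 gives Mar 9, 2025, which is the last day of the suspension period.
The last day of the cure period: 45 calendar days after Mar 9, 2025 is Apr 23, 2025.
The date termination becomes effective: 13 calendar days after Apr 23, 2025 is May 6, 2025.

May 6, 2025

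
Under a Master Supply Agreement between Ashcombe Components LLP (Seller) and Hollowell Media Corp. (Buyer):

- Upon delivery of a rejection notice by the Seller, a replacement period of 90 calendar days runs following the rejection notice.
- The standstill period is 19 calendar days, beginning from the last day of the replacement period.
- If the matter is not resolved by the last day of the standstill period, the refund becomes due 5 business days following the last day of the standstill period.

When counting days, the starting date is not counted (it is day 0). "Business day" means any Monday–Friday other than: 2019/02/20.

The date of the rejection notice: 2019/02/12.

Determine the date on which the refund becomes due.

2019/06/07

Adding 90 calendar days to 2019/02/12 gives 2019/05/13, which is the last day of the replacement period.
Adding 19 calendar days to 2019/05/13 gives 2019/06/01, which is the last day of the standstill period.
From Saturday, 2019/06/01, 5 business days (Jun 3, Jun 4, Jun 5, Jun 6, Jun 7, skipping weekends) brings us to Friday, 2019/06/07, which is the date on which the refund becomes due.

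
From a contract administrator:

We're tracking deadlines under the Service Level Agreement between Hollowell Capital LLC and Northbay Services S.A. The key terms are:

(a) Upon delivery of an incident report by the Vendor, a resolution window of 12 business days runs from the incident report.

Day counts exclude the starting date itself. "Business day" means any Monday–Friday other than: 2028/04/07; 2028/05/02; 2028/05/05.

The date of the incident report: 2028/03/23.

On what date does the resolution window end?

The last day of the resolution window: counting 12 business days from Thursday, 2028/03/23 (Mar 24, Mar 27, Mar 28, Mar 29, …, Apr 6, Apr 10, Apr 11, skipping weekends and the listed holiday on Apr 7) reaches Tuesday, 2028/04/11.

2028/04/11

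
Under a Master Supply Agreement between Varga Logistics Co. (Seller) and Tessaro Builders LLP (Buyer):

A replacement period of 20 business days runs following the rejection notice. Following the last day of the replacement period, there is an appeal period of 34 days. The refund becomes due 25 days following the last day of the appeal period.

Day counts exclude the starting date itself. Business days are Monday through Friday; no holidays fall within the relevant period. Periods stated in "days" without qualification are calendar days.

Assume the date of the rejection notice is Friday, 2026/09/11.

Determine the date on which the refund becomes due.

2026/12/07

The last day of the replacement period: 20 business days after Friday, 2026/09/11, skipping weekends — Sep 14, Sep 15, Sep 16, Sep 17, …, Oct 7, Oct 8, Oct 9 — lands on Friday, 2026/10/09.
The last day of the appeal period: 34 calendar days after 2026/10/09 is 2026/11/12.
Adding 25 calendar days to 2026/11/12 gives 2026/12/07, which is the date on which the refund becomes due.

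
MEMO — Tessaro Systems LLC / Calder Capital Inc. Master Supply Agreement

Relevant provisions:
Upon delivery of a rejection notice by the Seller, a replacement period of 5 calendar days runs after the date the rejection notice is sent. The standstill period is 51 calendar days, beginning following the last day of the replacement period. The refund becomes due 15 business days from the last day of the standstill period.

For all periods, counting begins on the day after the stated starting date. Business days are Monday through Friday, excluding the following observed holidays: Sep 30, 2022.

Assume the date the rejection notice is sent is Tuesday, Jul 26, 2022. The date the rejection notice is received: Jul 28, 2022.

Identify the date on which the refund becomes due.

Oct 12, 2022

Adding 5 calendar days to Jul 26, 2022 gives Jul 31, 2022, which is the last day of the replacement period.
The last day of the standstill period: 51 calendar days after Jul 31, 2022 is Sep 20, 2022.
The date on which the refund becomes due: 15 business days after Tuesday, Sep 20, 2022, skipping weekends and the listed holiday on Sep 30 — Sep 21, Sep 22, Sep 23, Sep 26, …, Oct 10, Oct 11, Oct 12 — lands on Wednesday, Oct 12, 2022.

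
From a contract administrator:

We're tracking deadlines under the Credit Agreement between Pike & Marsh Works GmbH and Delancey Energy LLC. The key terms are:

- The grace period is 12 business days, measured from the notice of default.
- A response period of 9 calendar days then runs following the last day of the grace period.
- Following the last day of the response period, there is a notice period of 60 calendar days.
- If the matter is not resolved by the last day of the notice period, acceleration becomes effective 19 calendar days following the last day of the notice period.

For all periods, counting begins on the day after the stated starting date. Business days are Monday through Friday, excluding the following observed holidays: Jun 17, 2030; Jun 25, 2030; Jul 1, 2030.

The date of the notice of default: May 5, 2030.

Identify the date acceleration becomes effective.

The last day of the grace period: counting 12 business days from Sunday, May 5, 2030 (May 6, May 7, May 8, May 9, …, May 17, May 20, May 21, skipping weekends) reaches Tuesday, May 21, 2030.
The last day of the response period: 9 calendar days after May 21, 2030 is May 30, 2030.
The last day of the notice period: 60 calendar days after May 30, 2030 is Jul 29, 2030.
The date acceleration becomes effective: Jul 29, 2030 + 19 days = Aug 17, 2030.

Aug 17, 2030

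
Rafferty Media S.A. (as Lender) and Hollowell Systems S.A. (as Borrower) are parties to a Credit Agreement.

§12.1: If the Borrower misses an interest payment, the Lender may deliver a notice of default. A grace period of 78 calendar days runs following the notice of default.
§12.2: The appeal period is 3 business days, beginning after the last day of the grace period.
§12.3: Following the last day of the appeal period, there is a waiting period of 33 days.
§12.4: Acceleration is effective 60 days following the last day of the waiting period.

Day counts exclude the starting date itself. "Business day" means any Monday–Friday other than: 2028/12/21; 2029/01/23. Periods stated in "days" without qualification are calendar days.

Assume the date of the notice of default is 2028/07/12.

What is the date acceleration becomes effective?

2029/01/04

Adding 78 calendar days to 2028/07/12 gives 2028/09/28, which is the last day of the grace period.
The last day of the appeal period: 3 business days after Thursday, 2028/09/28, skipping weekends — Sep 29, Oct 2, Oct 3 — lands on Tuesday, 2028/10/03.
The last day of the waiting period: 2028/10/03 + 33 days = 2028/11/05.
Adding 60 calendar days to 2028/11/05 gives 2029/01/04, which is the date acceleration becomes effective.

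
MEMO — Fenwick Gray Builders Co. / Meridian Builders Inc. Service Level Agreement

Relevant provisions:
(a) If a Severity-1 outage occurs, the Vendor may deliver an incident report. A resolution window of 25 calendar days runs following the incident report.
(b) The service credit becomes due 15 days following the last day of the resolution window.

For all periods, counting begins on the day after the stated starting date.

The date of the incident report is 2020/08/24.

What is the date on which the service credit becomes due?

2020/10/03

The last day of the resolution window: 2020/08/24 + 25 days = 2020/09/18.
The date on which the service credit becomes due: 2020/09/18 + 15 days = 2020/10/03.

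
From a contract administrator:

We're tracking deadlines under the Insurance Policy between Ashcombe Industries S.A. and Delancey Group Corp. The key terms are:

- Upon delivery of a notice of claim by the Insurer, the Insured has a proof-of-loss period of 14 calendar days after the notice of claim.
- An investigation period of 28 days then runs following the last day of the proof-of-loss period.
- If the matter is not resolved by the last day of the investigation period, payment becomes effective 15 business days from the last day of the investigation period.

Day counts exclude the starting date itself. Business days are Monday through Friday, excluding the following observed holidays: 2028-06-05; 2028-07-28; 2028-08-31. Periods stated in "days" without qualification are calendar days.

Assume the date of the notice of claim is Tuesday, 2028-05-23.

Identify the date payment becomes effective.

2028-07-25

The last day of the proof-of-loss period: 2028-05-23 + 14 days = 2028-06-06.
Adding 28 calendar days to 2028-06-06 gives 2028-07-04, which is the last day of the investigation period.
The date payment becomes effective: counting 15 business days from Tuesday, 2028-07-04 (Jul 5, Jul 6, Jul 7, Jul 10, …, Jul 21, Jul 24, Jul 25, skipping weekends) reaches Tuesday, 2028-07-25.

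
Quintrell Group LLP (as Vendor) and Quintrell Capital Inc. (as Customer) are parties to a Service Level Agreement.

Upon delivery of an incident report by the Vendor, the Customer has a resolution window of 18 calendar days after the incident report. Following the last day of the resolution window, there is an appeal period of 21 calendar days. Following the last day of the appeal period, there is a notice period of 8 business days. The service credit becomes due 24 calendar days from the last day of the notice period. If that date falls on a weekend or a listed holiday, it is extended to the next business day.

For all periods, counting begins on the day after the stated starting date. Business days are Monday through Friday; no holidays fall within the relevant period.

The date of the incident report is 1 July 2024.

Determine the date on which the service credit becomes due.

16 September 2024

The last day of the resolution window: 18 calendar days after 1 July 2024 is 19 July 2024.
Adding 21 calendar days to 19 July 2024 gives 9 August 2024, which is the last day of the appeal period.
The last day of the notice period: counting 8 business days from Friday, 9 August 2024 (Aug 12, Aug 13, Aug 14, Aug 15, Aug 16, Aug 19, Aug 20, Aug 21, skipping weekends) reaches Wednesday, 21 August 2024.
The date on which the service credit becomes due: 24 calendar days after 21 August 2024 is 14 September 2024. That falls on a Saturday, so it rolls to the next business day, Monday, 16 September 2024.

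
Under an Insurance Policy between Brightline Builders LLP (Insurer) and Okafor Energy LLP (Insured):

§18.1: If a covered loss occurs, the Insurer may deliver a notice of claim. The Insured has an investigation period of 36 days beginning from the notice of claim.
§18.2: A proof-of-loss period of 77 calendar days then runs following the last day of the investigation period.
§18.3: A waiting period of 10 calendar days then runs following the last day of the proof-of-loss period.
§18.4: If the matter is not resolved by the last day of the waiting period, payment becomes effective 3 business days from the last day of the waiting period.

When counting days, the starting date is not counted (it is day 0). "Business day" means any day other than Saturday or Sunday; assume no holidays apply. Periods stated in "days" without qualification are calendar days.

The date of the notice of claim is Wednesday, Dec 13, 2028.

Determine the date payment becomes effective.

Apr 18, 2029

The last day of the investigation period: 36 calendar days after Dec 13, 2028 is Jan 18, 2029.
Adding 77 calendar days to Jan 18, 2029 gives Apr 5, 2029, which is the last day of the proof-of-loss period.
The last day of the waiting period: Apr 5, 2029 + 10 days = Apr 15, 2029.
The date payment becomes effective: 3 business days after Sunday, Apr 15, 2029, skipping weekends — Apr 16, Apr 17, Apr 18 — lands on Wednesday, Apr 18, 2029.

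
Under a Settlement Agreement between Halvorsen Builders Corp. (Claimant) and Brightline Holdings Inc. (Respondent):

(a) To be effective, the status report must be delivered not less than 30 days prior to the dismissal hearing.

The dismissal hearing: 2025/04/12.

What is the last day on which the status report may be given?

Counting back 30 calendar days from 2025/04/12 gives 2025/03/13.

2025/03/13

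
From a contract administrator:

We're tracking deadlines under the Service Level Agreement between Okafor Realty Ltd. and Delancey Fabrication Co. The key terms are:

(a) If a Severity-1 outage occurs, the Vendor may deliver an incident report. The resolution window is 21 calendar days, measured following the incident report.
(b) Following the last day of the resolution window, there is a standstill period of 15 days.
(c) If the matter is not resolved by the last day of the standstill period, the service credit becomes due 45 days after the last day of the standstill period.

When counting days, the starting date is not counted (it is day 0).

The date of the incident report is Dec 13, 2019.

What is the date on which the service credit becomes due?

The last day of the resolution window: 21 calendar days after Dec 13, 2019 is Jan 3, 2020.
The last day of the standstill period: Jan 3, 2020 + 15 days = Jan 18, 2020.
The date on which the service credit becomes due: 45 calendar days after Jan 18, 2020 is Mar 3, 2020.

Mar 3, 2020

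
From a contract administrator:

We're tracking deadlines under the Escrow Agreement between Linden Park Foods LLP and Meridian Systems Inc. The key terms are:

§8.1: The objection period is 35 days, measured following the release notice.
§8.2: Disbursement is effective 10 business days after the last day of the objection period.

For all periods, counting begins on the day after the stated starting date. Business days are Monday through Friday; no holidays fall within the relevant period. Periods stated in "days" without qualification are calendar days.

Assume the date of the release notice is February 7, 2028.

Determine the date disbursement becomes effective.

March 27, 2028

The last day of the objection period: 35 calendar days after February 7, 2028 is March 13, 2028.
The date disbursement becomes effective: 10 business days after Monday, March 13, 2028, skipping weekends — Mar 14, Mar 15, Mar 16, Mar 17, Mar 20, Mar 21, Mar 22, Mar 23, Mar 24, Mar 27 — lands on Monday, March 27, 2028.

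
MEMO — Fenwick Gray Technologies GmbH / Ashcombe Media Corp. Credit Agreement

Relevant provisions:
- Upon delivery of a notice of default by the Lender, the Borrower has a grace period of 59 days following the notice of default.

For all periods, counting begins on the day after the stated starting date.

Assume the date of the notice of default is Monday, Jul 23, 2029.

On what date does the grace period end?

Adding 59 calendar days to Jul 23, 2029 gives Sep 20, 2029, which is the last day of the grace period.

Sep 20, 2029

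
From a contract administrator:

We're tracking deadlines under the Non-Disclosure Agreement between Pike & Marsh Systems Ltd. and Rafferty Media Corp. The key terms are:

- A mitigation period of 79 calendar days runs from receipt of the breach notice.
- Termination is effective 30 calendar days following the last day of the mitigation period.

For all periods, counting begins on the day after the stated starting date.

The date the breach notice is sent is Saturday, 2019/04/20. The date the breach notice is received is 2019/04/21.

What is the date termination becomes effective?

The last day of the mitigation period: 2019/04/21 + 79 days = 2019/07/09.
The date termination becomes effective: 2019/07/09 + 30 days = 2019/08/08.

2019/08/08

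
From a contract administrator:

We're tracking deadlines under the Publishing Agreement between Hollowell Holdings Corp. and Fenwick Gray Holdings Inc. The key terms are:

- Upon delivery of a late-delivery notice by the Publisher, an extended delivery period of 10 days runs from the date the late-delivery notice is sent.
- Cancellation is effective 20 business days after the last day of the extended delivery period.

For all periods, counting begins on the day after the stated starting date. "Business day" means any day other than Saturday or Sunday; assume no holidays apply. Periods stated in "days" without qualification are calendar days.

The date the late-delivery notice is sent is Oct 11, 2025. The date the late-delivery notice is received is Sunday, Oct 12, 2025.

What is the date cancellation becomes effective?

Nov 18, 2025

Adding 10 calendar days to Oct 11, 2025 gives Oct 21, 2025, which is the last day of the extended delivery period.
From Tuesday, Oct 21, 2025, 20 business days (Oct 22, Oct 23, Oct 24, Oct 27, …, Nov 14, Nov 17, Nov 18, skipping weekends) brings us to Tuesday, Nov 18, 2025, which is the date cancellation becomes effective.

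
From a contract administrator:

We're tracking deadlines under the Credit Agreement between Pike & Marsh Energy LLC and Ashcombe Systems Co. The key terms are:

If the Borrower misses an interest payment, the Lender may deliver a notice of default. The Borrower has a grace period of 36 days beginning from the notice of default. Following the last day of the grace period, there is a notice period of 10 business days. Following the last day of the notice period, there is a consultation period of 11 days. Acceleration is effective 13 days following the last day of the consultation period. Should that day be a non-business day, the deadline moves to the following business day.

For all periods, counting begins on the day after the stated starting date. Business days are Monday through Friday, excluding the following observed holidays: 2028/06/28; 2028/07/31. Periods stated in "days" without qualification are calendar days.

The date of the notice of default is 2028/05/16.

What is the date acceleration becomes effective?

The last day of the grace period: 36 calendar days after 2028/05/16 is 2028/06/21.
The last day of the notice period: counting 10 business days from Wednesday, 2028/06/21 (Jun 22, Jun 23, Jun 26, Jun 27, Jun 29, Jun 30, Jul 3, Jul 4, Jul 5, Jul 6, skipping weekends and the listed holiday on Jun 28) reaches Thursday, 2028/07/06.
Adding 11 calendar days to 2028/07/06 gives 2028/07/17, which is the last day of the consultation period.
The date acceleration becomes effective: 2028/07/17 + 13 days = 2028/07/30. That falls on a Sunday, so it rolls to the next business day, Tuesday, 2028/08/01.

2028/08/01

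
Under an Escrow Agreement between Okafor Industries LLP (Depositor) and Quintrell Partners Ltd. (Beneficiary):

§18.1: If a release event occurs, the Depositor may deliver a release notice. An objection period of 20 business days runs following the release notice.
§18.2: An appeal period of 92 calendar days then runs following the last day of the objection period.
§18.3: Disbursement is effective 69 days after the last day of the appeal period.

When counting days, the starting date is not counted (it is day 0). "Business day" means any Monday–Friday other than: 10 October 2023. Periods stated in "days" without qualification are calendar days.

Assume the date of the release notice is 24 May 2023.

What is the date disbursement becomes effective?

The last day of the objection period: 20 business days after Wednesday, 24 May 2023, skipping weekends — May 25, May 26, May 29, May 30, …, Jun 19, Jun 20, Jun 21 — lands on Wednesday, 21 June 2023.
The last day of the appeal period: 92 calendar days after 21 June 2023 is 21 September 2023.
Adding 69 calendar days to 21 September 2023 gives 29 November 2023, which is the date disbursement becomes effective.

29 November 2023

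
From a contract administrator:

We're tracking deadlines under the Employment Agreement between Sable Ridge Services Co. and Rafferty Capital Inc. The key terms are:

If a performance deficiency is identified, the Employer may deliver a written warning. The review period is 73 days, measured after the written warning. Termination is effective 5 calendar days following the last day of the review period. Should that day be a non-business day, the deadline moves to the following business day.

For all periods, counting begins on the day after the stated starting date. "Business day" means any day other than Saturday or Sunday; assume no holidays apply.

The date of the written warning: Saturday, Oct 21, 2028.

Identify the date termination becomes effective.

Jan 8, 2029

Adding 73 calendar days to Oct 21, 2028 gives Jan 2, 2029, which is the last day of the review period.
The date termination becomes effective: 5 calendar days after Jan 2, 2029 is Jan 7, 2029. That falls on a Sunday, so it rolls to the next business day, Monday, Jan 8, 2029.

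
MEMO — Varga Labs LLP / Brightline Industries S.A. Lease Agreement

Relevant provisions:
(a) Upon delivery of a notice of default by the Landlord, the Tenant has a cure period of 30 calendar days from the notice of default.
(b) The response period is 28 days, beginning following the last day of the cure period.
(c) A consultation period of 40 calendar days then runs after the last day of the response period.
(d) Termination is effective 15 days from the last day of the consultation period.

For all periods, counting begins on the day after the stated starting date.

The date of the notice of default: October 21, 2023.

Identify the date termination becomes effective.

The last day of the cure period: October 21, 2023 + 30 days = November 20, 2023.
The last day of the response period: 28 calendar days after November 20, 2023 is December 18, 2023.
The last day of the consultation period: December 18, 2023 + 40 days = January 27, 2024.
Adding 15 calendar days to January 27, 2024 gives February 11, 2024, which is the date termination becomes effective.

February 11, 2024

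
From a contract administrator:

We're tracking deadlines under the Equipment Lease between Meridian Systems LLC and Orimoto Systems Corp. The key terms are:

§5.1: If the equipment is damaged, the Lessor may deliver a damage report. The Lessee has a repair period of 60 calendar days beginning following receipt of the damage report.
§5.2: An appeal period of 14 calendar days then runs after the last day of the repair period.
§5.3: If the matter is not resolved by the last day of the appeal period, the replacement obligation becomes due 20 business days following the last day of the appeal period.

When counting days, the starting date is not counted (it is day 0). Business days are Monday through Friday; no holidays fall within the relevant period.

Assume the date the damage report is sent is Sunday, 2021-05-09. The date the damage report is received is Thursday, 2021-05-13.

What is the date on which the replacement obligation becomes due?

The last day of the repair period: 2021-05-13 + 60 days = 2021-07-12.
The last day of the appeal period: 14 calendar days after 2021-07-12 is 2021-07-26.
The date on which the replacement obligation becomes due: counting 20 business days from Monday, 2021-07-26 (Jul 27, Jul 28, Jul 29, Jul 30, …, Aug 19, Aug 20, Aug 23, skipping weekends) reaches Monday, 2021-08-23.

2021-08-23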